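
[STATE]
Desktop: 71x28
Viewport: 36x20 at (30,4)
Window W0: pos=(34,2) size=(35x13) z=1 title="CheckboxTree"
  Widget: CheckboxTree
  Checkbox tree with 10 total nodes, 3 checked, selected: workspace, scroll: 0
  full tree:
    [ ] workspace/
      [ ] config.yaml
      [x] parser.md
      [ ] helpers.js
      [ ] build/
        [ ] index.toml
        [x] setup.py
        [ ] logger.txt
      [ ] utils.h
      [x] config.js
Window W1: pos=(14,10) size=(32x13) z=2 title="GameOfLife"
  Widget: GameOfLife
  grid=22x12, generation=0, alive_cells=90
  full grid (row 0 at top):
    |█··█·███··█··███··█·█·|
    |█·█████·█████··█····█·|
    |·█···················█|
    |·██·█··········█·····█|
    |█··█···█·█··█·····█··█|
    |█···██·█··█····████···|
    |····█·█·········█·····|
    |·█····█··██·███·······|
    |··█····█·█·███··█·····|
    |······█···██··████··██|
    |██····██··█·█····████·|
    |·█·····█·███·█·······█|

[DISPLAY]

    ┠───────────────────────────────
    ┃>[-] workspace/                
    ┃   [ ] config.yaml             
    ┃   [x] parser.md               
    ┃   [ ] helpers.js              
    ┃   [-] build/                  
━━━━━━━━━━━━━━━┓dex.toml            
               ┃tup.py              
───────────────┨gger.txt            
               ┃s.h                 
······█        ┃━━━━━━━━━━━━━━━━━━━━
█·····█        ┃                    
···█··█        ┃                    
████···        ┃                    
·█·····        ┃                    
·······        ┃                    
·█·····        ┃                    
███··██        ┃                    
━━━━━━━━━━━━━━━┛                    
                                    


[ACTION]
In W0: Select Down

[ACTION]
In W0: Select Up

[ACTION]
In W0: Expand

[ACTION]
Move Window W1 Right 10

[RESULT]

    ┠───────────────────────────────
    ┃>[-] workspace/                
    ┃   [ ] config.yaml             
    ┃   [x] parser.md               
    ┃   [ ] helpers.js              
    ┃   [-] build/                  
━━━━━━━━━━━━━━━━━━━━━━━━━┓          
OfLife                   ┃          
─────────────────────────┨          
0                        ┃          
················█        ┃━━━━━━━━━━
··········█·····█        ┃          
··█·█··█·····█··█        ┃          
█·█··█····████···        ┃          
·█·········█·····        ┃          
·█··██·███·······        ┃          
··█·█·███··█·····        ┃          
·█···██··████··██        ┃          
━━━━━━━━━━━━━━━━━━━━━━━━━┛          
                                    


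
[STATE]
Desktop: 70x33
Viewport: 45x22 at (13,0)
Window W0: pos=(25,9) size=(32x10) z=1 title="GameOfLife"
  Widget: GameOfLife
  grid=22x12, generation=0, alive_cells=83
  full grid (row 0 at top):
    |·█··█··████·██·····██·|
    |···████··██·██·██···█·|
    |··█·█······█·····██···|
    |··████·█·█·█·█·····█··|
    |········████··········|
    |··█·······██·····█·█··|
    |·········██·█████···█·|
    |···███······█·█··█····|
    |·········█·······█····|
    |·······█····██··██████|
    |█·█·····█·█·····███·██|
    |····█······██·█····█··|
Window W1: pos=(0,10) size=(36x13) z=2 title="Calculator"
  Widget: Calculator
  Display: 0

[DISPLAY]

                                             
                                             
                                             
                                             
                                             
                                             
                                             
                                             
                                             
            ┏━━━━━━━━━━━━━━━━━━━━━━━━━━━━━━┓ 
━━━━━━━━━━━━━━━━━━━━━━┓e                   ┃ 
                      ┃────────────────────┨ 
──────────────────────┨                    ┃ 
                     0┃·█·█·····█··        ┃ 
┬───┐                 ┃██··········        ┃ 
│ ÷ │                 ┃██·····█·█··        ┃ 
┼───┤                 ┃█·█████···█·        ┃ 
│ × │                 ┃··█·█··█····        ┃ 
┼───┤                 ┃━━━━━━━━━━━━━━━━━━━━┛ 
│ - │                 ┃                      
┼───┤                 ┃                      
│ + │                 ┃                      


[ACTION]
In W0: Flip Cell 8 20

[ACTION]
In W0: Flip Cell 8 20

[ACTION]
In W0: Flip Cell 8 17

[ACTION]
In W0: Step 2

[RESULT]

                                             
                                             
                                             
                                             
                                             
                                             
                                             
                                             
                                             
            ┏━━━━━━━━━━━━━━━━━━━━━━━━━━━━━━┓ 
━━━━━━━━━━━━━━━━━━━━━━┓e                   ┃ 
                      ┃────────────────────┨ 
──────────────────────┨                    ┃ 
                     0┃··█·········        ┃ 
┬───┐                 ┃····██·█····        ┃ 
│ ÷ │                 ┃···█····█···        ┃ 
┼───┤                 ┃··█·········        ┃ 
│ × │                 ┃··█·█···██··        ┃ 
┼───┤                 ┃━━━━━━━━━━━━━━━━━━━━┛ 
│ - │                 ┃                      
┼───┤                 ┃                      
│ + │                 ┃                      


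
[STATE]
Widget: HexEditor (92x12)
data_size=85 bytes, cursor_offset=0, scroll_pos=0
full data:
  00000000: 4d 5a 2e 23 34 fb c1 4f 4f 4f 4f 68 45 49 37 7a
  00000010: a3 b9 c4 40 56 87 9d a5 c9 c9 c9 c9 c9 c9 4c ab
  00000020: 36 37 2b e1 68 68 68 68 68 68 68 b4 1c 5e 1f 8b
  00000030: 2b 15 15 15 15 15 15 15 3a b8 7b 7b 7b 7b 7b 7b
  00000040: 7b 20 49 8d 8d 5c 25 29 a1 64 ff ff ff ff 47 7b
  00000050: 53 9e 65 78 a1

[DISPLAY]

00000000  4D 5a 2e 23 34 fb c1 4f  4f 4f 4f 68 45 49 37 7a  |MZ.#4..OOOOhEI7z|              
00000010  a3 b9 c4 40 56 87 9d a5  c9 c9 c9 c9 c9 c9 4c ab  |...@V.........L.|              
00000020  36 37 2b e1 68 68 68 68  68 68 68 b4 1c 5e 1f 8b  |67+.hhhhhhh..^..|              
00000030  2b 15 15 15 15 15 15 15  3a b8 7b 7b 7b 7b 7b 7b  |+.......:.{{{{{{|              
00000040  7b 20 49 8d 8d 5c 25 29  a1 64 ff ff ff ff 47 7b  |{ I..\%).d....G{|              
00000050  53 9e 65 78 a1                                    |S.ex.           |              
                                                                                            
                                                                                            
                                                                                            
                                                                                            
                                                                                            
                                                                                            


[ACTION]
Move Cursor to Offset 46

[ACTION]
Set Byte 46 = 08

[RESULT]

00000000  4d 5a 2e 23 34 fb c1 4f  4f 4f 4f 68 45 49 37 7a  |MZ.#4..OOOOhEI7z|              
00000010  a3 b9 c4 40 56 87 9d a5  c9 c9 c9 c9 c9 c9 4c ab  |...@V.........L.|              
00000020  36 37 2b e1 68 68 68 68  68 68 68 b4 1c 5e 08 8b  |67+.hhhhhhh..^..|              
00000030  2b 15 15 15 15 15 15 15  3a b8 7b 7b 7b 7b 7b 7b  |+.......:.{{{{{{|              
00000040  7b 20 49 8d 8d 5c 25 29  a1 64 ff ff ff ff 47 7b  |{ I..\%).d....G{|              
00000050  53 9e 65 78 a1                                    |S.ex.           |              
                                                                                            
                                                                                            
                                                                                            
                                                                                            
                                                                                            
                                                                                            


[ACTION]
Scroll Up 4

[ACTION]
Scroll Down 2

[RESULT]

00000020  36 37 2b e1 68 68 68 68  68 68 68 b4 1c 5e 08 8b  |67+.hhhhhhh..^..|              
00000030  2b 15 15 15 15 15 15 15  3a b8 7b 7b 7b 7b 7b 7b  |+.......:.{{{{{{|              
00000040  7b 20 49 8d 8d 5c 25 29  a1 64 ff ff ff ff 47 7b  |{ I..\%).d....G{|              
00000050  53 9e 65 78 a1                                    |S.ex.           |              
                                                                                            
                                                                                            
                                                                                            
                                                                                            
                                                                                            
                                                                                            
                                                                                            
                                                                                            


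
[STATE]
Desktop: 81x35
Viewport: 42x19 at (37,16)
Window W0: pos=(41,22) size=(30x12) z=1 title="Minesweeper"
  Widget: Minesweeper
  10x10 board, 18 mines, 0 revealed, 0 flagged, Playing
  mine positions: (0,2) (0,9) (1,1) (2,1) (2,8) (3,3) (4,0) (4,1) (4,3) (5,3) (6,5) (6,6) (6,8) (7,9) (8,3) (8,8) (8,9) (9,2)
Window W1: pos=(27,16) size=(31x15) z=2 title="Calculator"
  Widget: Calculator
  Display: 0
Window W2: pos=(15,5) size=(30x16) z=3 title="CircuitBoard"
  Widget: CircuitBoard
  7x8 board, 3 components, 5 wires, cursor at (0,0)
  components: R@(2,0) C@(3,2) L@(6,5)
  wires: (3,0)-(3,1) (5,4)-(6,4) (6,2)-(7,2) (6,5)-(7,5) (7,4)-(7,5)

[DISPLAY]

       ┃━━━━━━━━━━━━┓                     
       ┃            ┃                     
       ┃────────────┨                     
       ┃           0┃                     
━━━━━━━┛            ┃                     
 9 │ ÷ │            ┃                     
───┼───┤            ┃━━━━━━━━━━━━┓        
 6 │ × │            ┃            ┃        
───┼───┤            ┃────────────┨        
 3 │ - │            ┃            ┃        
───┼───┤            ┃            ┃        
 = │ + │            ┃            ┃        
───┼───┤            ┃            ┃        
 MR│ M+│            ┃            ┃        
━━━━━━━━━━━━━━━━━━━━┛            ┃        
    ┃■■■■■■■■■■                  ┃        
    ┃■■■■■■■■■■                  ┃        
    ┗━━━━━━━━━━━━━━━━━━━━━━━━━━━━┛        
                                          


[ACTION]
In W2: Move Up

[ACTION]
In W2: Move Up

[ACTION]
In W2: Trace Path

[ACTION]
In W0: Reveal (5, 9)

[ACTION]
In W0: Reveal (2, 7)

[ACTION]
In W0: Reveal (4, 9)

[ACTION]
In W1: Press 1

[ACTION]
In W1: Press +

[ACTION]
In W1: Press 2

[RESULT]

       ┃━━━━━━━━━━━━┓                     
       ┃            ┃                     
       ┃────────────┨                     
       ┃           2┃                     
━━━━━━━┛            ┃                     
 9 │ ÷ │            ┃                     
───┼───┤            ┃━━━━━━━━━━━━┓        
 6 │ × │            ┃            ┃        
───┼───┤            ┃────────────┨        
 3 │ - │            ┃            ┃        
───┼───┤            ┃            ┃        
 = │ + │            ┃            ┃        
───┼───┤            ┃            ┃        
 MR│ M+│            ┃            ┃        
━━━━━━━━━━━━━━━━━━━━┛            ┃        
    ┃■■■■■■■■■■                  ┃        
    ┃■■■■■■■■■■                  ┃        
    ┗━━━━━━━━━━━━━━━━━━━━━━━━━━━━┛        
                                          


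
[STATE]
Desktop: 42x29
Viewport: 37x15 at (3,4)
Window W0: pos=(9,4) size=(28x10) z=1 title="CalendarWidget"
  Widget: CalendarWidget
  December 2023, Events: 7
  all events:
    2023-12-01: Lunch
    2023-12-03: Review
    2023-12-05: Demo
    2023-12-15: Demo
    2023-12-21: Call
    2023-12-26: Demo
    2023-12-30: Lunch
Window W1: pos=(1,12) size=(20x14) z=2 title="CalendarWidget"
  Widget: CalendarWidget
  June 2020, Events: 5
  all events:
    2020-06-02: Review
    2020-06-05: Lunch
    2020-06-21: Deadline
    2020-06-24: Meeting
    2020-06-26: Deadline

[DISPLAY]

      ┏━━━━━━━━━━━━━━━━━━━━━━━━━━┓   
      ┃ CalendarWidget           ┃   
      ┠──────────────────────────┨   
      ┃      December 2023       ┃   
      ┃Mo Tu We Th Fr Sa Su      ┃   
      ┃             1*  2  3*    ┃   
      ┃ 4  5*  6  7  8  9 10     ┃   
      ┃11 12 13 14 15* 16 17     ┃   
━━━━━━━━━━━━━━━━━┓* 22 23 24     ┃   
CalendarWidget   ┃━━━━━━━━━━━━━━━┛   
─────────────────┨                   
   June 2020     ┃                   
o Tu We Th Fr Sa ┃                   
1  2*  3  4  5*  ┃                   
8  9 10 11 12 13 ┃                   


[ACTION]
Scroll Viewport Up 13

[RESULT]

                                     
                                     
                                     
                                     
      ┏━━━━━━━━━━━━━━━━━━━━━━━━━━┓   
      ┃ CalendarWidget           ┃   
      ┠──────────────────────────┨   
      ┃      December 2023       ┃   
      ┃Mo Tu We Th Fr Sa Su      ┃   
      ┃             1*  2  3*    ┃   
      ┃ 4  5*  6  7  8  9 10     ┃   
      ┃11 12 13 14 15* 16 17     ┃   
━━━━━━━━━━━━━━━━━┓* 22 23 24     ┃   
CalendarWidget   ┃━━━━━━━━━━━━━━━┛   
─────────────────┨                   


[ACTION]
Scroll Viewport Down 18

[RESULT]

─────────────────┨                   
   June 2020     ┃                   
o Tu We Th Fr Sa ┃                   
1  2*  3  4  5*  ┃                   
8  9 10 11 12 13 ┃                   
5 16 17 18 19 20 ┃                   
2 23 24* 25 26* 2┃                   
9 30             ┃                   
                 ┃                   
                 ┃                   
                 ┃                   
━━━━━━━━━━━━━━━━━┛                   
                                     
                                     
                                     


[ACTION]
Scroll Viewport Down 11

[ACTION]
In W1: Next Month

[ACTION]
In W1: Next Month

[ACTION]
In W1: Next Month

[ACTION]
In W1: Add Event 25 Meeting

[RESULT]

─────────────────┨                   
 September 2020  ┃                   
o Tu We Th Fr Sa ┃                   
   1  2  3  4  5 ┃                   
7  8  9 10 11 12 ┃                   
4 15 16 17 18 19 ┃                   
1 22 23 24 25* 26┃                   
8 29 30          ┃                   
                 ┃                   
                 ┃                   
                 ┃                   
━━━━━━━━━━━━━━━━━┛                   
                                     
                                     
                                     


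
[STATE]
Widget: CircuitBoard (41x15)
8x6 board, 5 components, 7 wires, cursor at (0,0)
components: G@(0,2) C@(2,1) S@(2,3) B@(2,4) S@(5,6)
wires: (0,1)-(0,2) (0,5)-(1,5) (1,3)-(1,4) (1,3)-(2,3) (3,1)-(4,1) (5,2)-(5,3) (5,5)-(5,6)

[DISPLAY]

   0 1 2 3 4 5 6 7                       
0  [.]  · ─ G           ·                
                        │                
1               · ─ ·   ·                
                │                        
2       C       S   B                    
                                         
3       ·                                
        │                                
4       ·                                
                                         
5           · ─ ·       · ─ S            
Cursor: (0,0)                            
                                         
                                         


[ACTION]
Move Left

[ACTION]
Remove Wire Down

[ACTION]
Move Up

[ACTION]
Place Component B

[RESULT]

   0 1 2 3 4 5 6 7                       
0  [B]  · ─ G           ·                
                        │                
1               · ─ ·   ·                
                │                        
2       C       S   B                    
                                         
3       ·                                
        │                                
4       ·                                
                                         
5           · ─ ·       · ─ S            
Cursor: (0,0)                            
                                         
                                         


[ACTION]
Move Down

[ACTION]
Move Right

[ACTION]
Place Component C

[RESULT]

   0 1 2 3 4 5 6 7                       
0   B   · ─ G           ·                
                        │                
1      [C]      · ─ ·   ·                
                │                        
2       C       S   B                    
                                         
3       ·                                
        │                                
4       ·                                
                                         
5           · ─ ·       · ─ S            
Cursor: (1,1)                            
                                         
                                         


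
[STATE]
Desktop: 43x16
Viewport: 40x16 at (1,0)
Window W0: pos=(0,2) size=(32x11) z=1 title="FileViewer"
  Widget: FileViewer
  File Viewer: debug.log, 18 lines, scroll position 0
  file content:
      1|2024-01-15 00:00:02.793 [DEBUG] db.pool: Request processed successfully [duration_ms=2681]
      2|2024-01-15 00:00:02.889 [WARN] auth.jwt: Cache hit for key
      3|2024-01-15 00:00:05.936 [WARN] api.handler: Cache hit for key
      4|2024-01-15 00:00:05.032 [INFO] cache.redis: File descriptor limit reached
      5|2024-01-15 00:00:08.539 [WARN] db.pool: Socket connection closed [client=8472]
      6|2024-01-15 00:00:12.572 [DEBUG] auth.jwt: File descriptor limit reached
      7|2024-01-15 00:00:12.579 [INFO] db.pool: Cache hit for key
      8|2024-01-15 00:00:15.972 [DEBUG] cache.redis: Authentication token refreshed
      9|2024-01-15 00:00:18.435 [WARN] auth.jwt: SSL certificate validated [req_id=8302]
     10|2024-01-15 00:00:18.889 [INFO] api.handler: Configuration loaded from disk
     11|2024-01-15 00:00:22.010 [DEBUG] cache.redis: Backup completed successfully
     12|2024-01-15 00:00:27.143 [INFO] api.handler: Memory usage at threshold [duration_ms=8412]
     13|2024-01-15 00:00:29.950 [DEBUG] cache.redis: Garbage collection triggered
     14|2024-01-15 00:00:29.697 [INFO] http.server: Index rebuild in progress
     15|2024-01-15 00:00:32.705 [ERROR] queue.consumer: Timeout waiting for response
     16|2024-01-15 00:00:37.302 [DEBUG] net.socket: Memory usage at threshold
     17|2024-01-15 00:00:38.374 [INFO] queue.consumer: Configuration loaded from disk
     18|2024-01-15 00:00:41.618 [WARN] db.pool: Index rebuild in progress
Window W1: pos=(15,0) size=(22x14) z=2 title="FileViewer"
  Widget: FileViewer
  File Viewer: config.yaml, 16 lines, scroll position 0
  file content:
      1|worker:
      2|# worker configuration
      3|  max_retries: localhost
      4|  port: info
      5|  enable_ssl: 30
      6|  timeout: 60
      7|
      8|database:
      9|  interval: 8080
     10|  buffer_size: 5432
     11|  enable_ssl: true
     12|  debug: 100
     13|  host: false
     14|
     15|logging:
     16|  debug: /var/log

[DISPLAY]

              ┏━━━━━━━━━━━━━━━━━━━━┓    
              ┃ FileViewer         ┃    
━━━━━━━━━━━━━━┠────────────────────┨    
 FileViewer   ┃worker:            ▲┃    
──────────────┃# worker configurat█┃    
2024-01-15 00:┃  max_retries: loca░┃    
2024-01-15 00:┃  port: info       ░┃    
2024-01-15 00:┃  enable_ssl: 30   ░┃    
2024-01-15 00:┃  timeout: 60      ░┃    
2024-01-15 00:┃                   ░┃    
2024-01-15 00:┃database:          ░┃    
2024-01-15 00:┃  interval: 8080   ░┃    
━━━━━━━━━━━━━━┃  buffer_size: 5432▼┃    
              ┗━━━━━━━━━━━━━━━━━━━━┛    
                                        
                                        


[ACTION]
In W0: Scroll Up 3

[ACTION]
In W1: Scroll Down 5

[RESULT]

              ┏━━━━━━━━━━━━━━━━━━━━┓    
              ┃ FileViewer         ┃    
━━━━━━━━━━━━━━┠────────────────────┨    
 FileViewer   ┃  timeout: 60      ▲┃    
──────────────┃                   ░┃    
2024-01-15 00:┃database:          ░┃    
2024-01-15 00:┃  interval: 8080   ░┃    
2024-01-15 00:┃  buffer_size: 5432░┃    
2024-01-15 00:┃  enable_ssl: true ░┃    
2024-01-15 00:┃  debug: 100       ░┃    
2024-01-15 00:┃  host: false      █┃    
2024-01-15 00:┃                   ░┃    
━━━━━━━━━━━━━━┃logging:           ▼┃    
              ┗━━━━━━━━━━━━━━━━━━━━┛    
                                        
                                        


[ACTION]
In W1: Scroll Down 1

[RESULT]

              ┏━━━━━━━━━━━━━━━━━━━━┓    
              ┃ FileViewer         ┃    
━━━━━━━━━━━━━━┠────────────────────┨    
 FileViewer   ┃                   ▲┃    
──────────────┃database:          ░┃    
2024-01-15 00:┃  interval: 8080   ░┃    
2024-01-15 00:┃  buffer_size: 5432░┃    
2024-01-15 00:┃  enable_ssl: true ░┃    
2024-01-15 00:┃  debug: 100       ░┃    
2024-01-15 00:┃  host: false      ░┃    
2024-01-15 00:┃                   ░┃    
2024-01-15 00:┃logging:           █┃    
━━━━━━━━━━━━━━┃  debug: /var/log  ▼┃    
              ┗━━━━━━━━━━━━━━━━━━━━┛    
                                        
                                        


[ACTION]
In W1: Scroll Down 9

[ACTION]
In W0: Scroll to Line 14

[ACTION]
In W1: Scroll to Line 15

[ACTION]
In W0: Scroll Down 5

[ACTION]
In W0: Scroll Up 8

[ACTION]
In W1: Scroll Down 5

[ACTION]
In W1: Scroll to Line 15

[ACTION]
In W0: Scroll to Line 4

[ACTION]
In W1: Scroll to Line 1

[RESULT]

              ┏━━━━━━━━━━━━━━━━━━━━┓    
              ┃ FileViewer         ┃    
━━━━━━━━━━━━━━┠────────────────────┨    
 FileViewer   ┃worker:            ▲┃    
──────────────┃# worker configurat█┃    
2024-01-15 00:┃  max_retries: loca░┃    
2024-01-15 00:┃  port: info       ░┃    
2024-01-15 00:┃  enable_ssl: 30   ░┃    
2024-01-15 00:┃  timeout: 60      ░┃    
2024-01-15 00:┃                   ░┃    
2024-01-15 00:┃database:          ░┃    
2024-01-15 00:┃  interval: 8080   ░┃    
━━━━━━━━━━━━━━┃  buffer_size: 5432▼┃    
              ┗━━━━━━━━━━━━━━━━━━━━┛    
                                        
                                        


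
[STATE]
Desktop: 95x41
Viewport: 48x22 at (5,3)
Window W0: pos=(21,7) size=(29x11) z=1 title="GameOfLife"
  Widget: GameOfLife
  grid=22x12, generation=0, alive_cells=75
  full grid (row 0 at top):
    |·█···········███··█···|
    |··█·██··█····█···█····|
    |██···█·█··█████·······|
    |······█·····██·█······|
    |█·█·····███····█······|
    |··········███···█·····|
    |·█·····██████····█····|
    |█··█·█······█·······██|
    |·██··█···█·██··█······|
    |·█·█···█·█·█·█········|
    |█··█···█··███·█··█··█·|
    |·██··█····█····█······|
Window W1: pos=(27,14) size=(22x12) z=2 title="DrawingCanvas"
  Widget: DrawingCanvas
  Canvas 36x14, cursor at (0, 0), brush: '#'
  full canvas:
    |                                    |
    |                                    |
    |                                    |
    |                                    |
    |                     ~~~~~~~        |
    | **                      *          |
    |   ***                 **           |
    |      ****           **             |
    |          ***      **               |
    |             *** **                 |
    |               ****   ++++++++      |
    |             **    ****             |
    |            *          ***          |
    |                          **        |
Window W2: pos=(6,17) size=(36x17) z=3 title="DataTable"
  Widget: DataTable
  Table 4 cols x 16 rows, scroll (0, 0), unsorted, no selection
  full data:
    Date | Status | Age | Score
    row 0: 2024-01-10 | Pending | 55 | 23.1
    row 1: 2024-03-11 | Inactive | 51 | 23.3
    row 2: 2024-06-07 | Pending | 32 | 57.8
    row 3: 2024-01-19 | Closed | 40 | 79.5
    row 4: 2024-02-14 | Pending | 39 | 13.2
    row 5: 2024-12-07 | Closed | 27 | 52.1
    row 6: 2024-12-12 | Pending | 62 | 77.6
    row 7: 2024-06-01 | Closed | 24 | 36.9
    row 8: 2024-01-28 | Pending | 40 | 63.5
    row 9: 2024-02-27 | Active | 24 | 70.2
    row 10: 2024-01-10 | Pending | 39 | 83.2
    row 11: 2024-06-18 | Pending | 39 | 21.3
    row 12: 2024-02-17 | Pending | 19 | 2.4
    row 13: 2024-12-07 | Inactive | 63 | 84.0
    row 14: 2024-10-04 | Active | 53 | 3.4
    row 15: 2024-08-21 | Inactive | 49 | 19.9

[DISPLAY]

                                                
                                                
                                                
                                                
                ┏━━━━━━━━━━━━━━━━━━━━━━━━━━━┓   
                ┃ GameOfLife                ┃   
                ┠───────────────────────────┨   
                ┃Gen: 0                     ┃   
                ┃······█·····██·█······     ┃   
                ┃█·█·····███····█······     ┃   
                ┃··········███···█·····     ┃   
                ┃·█···┏━━━━━━━━━━━━━━━━━━━━┓┃   
                ┃█··█·┃ DrawingCanvas      ┃┃   
                ┃·██··┠────────────────────┨┃   
 ┏━━━━━━━━━━━━━━━━━━━━━━━━━━━━━━━━━━┓      ┃┛   
 ┃ DataTable                        ┃      ┃    
 ┠──────────────────────────────────┨      ┃    
 ┃Date      │Status  │Age│Score     ┃      ┃    
 ┃──────────┼────────┼───┼─────     ┃      ┃    
 ┃2024-01-10│Pending │55 │23.1      ┃      ┃    
 ┃2024-03-11│Inactive│51 │23.3      ┃      ┃    
 ┃2024-06-07│Pending │32 │57.8      ┃      ┃    


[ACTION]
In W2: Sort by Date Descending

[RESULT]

                                                
                                                
                                                
                                                
                ┏━━━━━━━━━━━━━━━━━━━━━━━━━━━┓   
                ┃ GameOfLife                ┃   
                ┠───────────────────────────┨   
                ┃Gen: 0                     ┃   
                ┃······█·····██·█······     ┃   
                ┃█·█·····███····█······     ┃   
                ┃··········███···█·····     ┃   
                ┃·█···┏━━━━━━━━━━━━━━━━━━━━┓┃   
                ┃█··█·┃ DrawingCanvas      ┃┃   
                ┃·██··┠────────────────────┨┃   
 ┏━━━━━━━━━━━━━━━━━━━━━━━━━━━━━━━━━━┓      ┃┛   
 ┃ DataTable                        ┃      ┃    
 ┠──────────────────────────────────┨      ┃    
 ┃Date     ▼│Status  │Age│Score     ┃      ┃    
 ┃──────────┼────────┼───┼─────     ┃      ┃    
 ┃2024-12-12│Pending │62 │77.6      ┃      ┃    
 ┃2024-12-07│Closed  │27 │52.1      ┃      ┃    
 ┃2024-12-07│Inactive│63 │84.0      ┃      ┃    


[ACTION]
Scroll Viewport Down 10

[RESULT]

                ┃··········███···█·····     ┃   
                ┃·█···┏━━━━━━━━━━━━━━━━━━━━┓┃   
                ┃█··█·┃ DrawingCanvas      ┃┃   
                ┃·██··┠────────────────────┨┃   
 ┏━━━━━━━━━━━━━━━━━━━━━━━━━━━━━━━━━━┓      ┃┛   
 ┃ DataTable                        ┃      ┃    
 ┠──────────────────────────────────┨      ┃    
 ┃Date     ▼│Status  │Age│Score     ┃      ┃    
 ┃──────────┼────────┼───┼─────     ┃      ┃    
 ┃2024-12-12│Pending │62 │77.6      ┃      ┃    
 ┃2024-12-07│Closed  │27 │52.1      ┃      ┃    
 ┃2024-12-07│Inactive│63 │84.0      ┃      ┃    
 ┃2024-10-04│Active  │53 │3.4       ┃━━━━━━┛    
 ┃2024-08-21│Inactive│49 │19.9      ┃           
 ┃2024-06-18│Pending │39 │21.3      ┃           
 ┃2024-06-07│Pending │32 │57.8      ┃           
 ┃2024-06-01│Closed  │24 │36.9      ┃           
 ┃2024-03-11│Inactive│51 │23.3      ┃           
 ┃2024-02-27│Active  │24 │70.2      ┃           
 ┃2024-02-17│Pending │19 │2.4       ┃           
 ┗━━━━━━━━━━━━━━━━━━━━━━━━━━━━━━━━━━┛           
                                                


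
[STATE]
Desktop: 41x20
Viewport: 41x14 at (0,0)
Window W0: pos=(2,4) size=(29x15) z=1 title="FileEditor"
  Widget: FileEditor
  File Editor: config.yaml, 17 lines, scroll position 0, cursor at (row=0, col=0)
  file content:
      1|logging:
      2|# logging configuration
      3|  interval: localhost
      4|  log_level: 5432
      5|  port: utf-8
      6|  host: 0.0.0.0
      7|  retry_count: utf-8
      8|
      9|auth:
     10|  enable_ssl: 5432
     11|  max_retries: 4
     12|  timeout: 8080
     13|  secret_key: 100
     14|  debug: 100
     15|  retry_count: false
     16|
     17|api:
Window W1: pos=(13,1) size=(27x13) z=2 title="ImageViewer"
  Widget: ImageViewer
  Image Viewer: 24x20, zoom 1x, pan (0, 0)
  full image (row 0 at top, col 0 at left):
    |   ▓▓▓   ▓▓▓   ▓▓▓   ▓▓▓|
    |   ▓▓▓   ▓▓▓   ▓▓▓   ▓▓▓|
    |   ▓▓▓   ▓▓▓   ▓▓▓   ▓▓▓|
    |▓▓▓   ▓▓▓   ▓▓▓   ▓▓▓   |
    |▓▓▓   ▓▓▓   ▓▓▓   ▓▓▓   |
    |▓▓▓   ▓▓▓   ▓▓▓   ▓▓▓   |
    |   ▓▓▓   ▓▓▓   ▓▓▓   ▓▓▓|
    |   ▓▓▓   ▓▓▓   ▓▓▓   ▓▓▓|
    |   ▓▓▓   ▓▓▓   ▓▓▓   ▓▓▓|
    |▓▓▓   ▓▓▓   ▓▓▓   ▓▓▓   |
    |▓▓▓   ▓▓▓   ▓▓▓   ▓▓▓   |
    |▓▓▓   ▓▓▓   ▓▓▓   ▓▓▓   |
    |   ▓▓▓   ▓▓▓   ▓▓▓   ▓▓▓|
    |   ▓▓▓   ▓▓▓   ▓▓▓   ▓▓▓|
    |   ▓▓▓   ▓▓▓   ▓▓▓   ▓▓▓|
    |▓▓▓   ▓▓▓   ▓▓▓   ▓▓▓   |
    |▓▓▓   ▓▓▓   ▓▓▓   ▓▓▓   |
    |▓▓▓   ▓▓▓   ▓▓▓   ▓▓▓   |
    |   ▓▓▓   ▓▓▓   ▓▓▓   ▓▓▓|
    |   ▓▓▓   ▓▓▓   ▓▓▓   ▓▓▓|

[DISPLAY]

                                         
             ┏━━━━━━━━━━━━━━━━━━━━━━━━━┓ 
             ┃ ImageViewer             ┃ 
             ┠─────────────────────────┨ 
  ┏━━━━━━━━━━┃   ▓▓▓   ▓▓▓   ▓▓▓   ▓▓▓ ┃ 
  ┃ FileEdito┃   ▓▓▓   ▓▓▓   ▓▓▓   ▓▓▓ ┃ 
  ┠──────────┃   ▓▓▓   ▓▓▓   ▓▓▓   ▓▓▓ ┃ 
  ┃█ogging:  ┃▓▓▓   ▓▓▓   ▓▓▓   ▓▓▓    ┃ 
  ┃# logging ┃▓▓▓   ▓▓▓   ▓▓▓   ▓▓▓    ┃ 
  ┃  interval┃▓▓▓   ▓▓▓   ▓▓▓   ▓▓▓    ┃ 
  ┃  log_leve┃   ▓▓▓   ▓▓▓   ▓▓▓   ▓▓▓ ┃ 
  ┃  port: ut┃   ▓▓▓   ▓▓▓   ▓▓▓   ▓▓▓ ┃ 
  ┃  host: 0.┃   ▓▓▓   ▓▓▓   ▓▓▓   ▓▓▓ ┃ 
  ┃  retry_co┗━━━━━━━━━━━━━━━━━━━━━━━━━┛ 


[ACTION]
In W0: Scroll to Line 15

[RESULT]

                                         
             ┏━━━━━━━━━━━━━━━━━━━━━━━━━┓ 
             ┃ ImageViewer             ┃ 
             ┠─────────────────────────┨ 
  ┏━━━━━━━━━━┃   ▓▓▓   ▓▓▓   ▓▓▓   ▓▓▓ ┃ 
  ┃ FileEdito┃   ▓▓▓   ▓▓▓   ▓▓▓   ▓▓▓ ┃ 
  ┠──────────┃   ▓▓▓   ▓▓▓   ▓▓▓   ▓▓▓ ┃ 
  ┃  retry_co┃▓▓▓   ▓▓▓   ▓▓▓   ▓▓▓    ┃ 
  ┃          ┃▓▓▓   ▓▓▓   ▓▓▓   ▓▓▓    ┃ 
  ┃auth:     ┃▓▓▓   ▓▓▓   ▓▓▓   ▓▓▓    ┃ 
  ┃  enable_s┃   ▓▓▓   ▓▓▓   ▓▓▓   ▓▓▓ ┃ 
  ┃  max_retr┃   ▓▓▓   ▓▓▓   ▓▓▓   ▓▓▓ ┃ 
  ┃  timeout:┃   ▓▓▓   ▓▓▓   ▓▓▓   ▓▓▓ ┃ 
  ┃  secret_k┗━━━━━━━━━━━━━━━━━━━━━━━━━┛ 


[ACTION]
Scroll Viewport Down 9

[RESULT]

  ┠──────────┃   ▓▓▓   ▓▓▓   ▓▓▓   ▓▓▓ ┃ 
  ┃  retry_co┃▓▓▓   ▓▓▓   ▓▓▓   ▓▓▓    ┃ 
  ┃          ┃▓▓▓   ▓▓▓   ▓▓▓   ▓▓▓    ┃ 
  ┃auth:     ┃▓▓▓   ▓▓▓   ▓▓▓   ▓▓▓    ┃ 
  ┃  enable_s┃   ▓▓▓   ▓▓▓   ▓▓▓   ▓▓▓ ┃ 
  ┃  max_retr┃   ▓▓▓   ▓▓▓   ▓▓▓   ▓▓▓ ┃ 
  ┃  timeout:┃   ▓▓▓   ▓▓▓   ▓▓▓   ▓▓▓ ┃ 
  ┃  secret_k┗━━━━━━━━━━━━━━━━━━━━━━━━━┛ 
  ┃  debug: 100              ░┃          
  ┃  retry_count: false      ░┃          
  ┃                          █┃          
  ┃api:                      ▼┃          
  ┗━━━━━━━━━━━━━━━━━━━━━━━━━━━┛          
                                         


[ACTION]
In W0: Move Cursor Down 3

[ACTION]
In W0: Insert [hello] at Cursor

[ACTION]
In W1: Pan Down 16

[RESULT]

  ┠──────────┃   ▓▓▓   ▓▓▓   ▓▓▓   ▓▓▓ ┃ 
  ┃  retry_co┃   ▓▓▓   ▓▓▓   ▓▓▓   ▓▓▓ ┃ 
  ┃          ┃                         ┃ 
  ┃auth:     ┃                         ┃ 
  ┃  enable_s┃                         ┃ 
  ┃  max_retr┃                         ┃ 
  ┃  timeout:┃                         ┃ 
  ┃  secret_k┗━━━━━━━━━━━━━━━━━━━━━━━━━┛ 
  ┃  debug: 100              ░┃          
  ┃  retry_count: false      ░┃          
  ┃                          █┃          
  ┃api:                      ▼┃          
  ┗━━━━━━━━━━━━━━━━━━━━━━━━━━━┛          
                                         
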